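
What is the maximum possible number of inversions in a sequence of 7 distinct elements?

21 inversions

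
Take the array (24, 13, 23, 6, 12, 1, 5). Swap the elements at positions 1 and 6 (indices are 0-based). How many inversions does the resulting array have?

Inversions: 13

Positions 1 and 6 hold 13 and 5; after swapping, the array is [24, 5, 23, 6, 12, 1, 13].
Element-by-element contributions:
24 → 5, 23, 6, 12, 1, 13 → 6
5 → 1 → 1
23 → 6, 12, 1, 13 → 4
6 → 1 → 1
12 → 1 → 1
1 → none → 0
13 → none → 0
Sum: 6 + 1 + 4 + 1 + 1 + 0 + 0 = 13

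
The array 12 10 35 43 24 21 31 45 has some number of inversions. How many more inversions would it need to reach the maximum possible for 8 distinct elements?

20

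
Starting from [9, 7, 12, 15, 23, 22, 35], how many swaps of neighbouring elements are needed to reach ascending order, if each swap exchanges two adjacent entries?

Each adjacent swap fixes exactly one inversion, so the minimum swap count equals the number of inversions.
Count inversions — for each element, later elements that are smaller:
9: 7 → 1
7: none → 0
12: none → 0
15: none → 0
23: 22 → 1
22: none → 0
35: none → 0
Total inversions: 1 + 0 + 0 + 0 + 1 + 0 + 0 = 2

2 adjacent swaps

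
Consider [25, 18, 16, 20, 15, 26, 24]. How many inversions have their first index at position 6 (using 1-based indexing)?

1

The element at index 6 is 26.
Elements after it: 24
Those smaller than 26: 24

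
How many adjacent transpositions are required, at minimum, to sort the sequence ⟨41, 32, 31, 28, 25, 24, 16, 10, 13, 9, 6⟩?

Each adjacent swap fixes exactly one inversion, so the minimum swap count equals the number of inversions.
Count inversions — for each element, later elements that are smaller:
41: 32, 31, 28, 25, 24, 16, 10, 13, 9, 6 → 10
32: 31, 28, 25, 24, 16, 10, 13, 9, 6 → 9
31: 28, 25, 24, 16, 10, 13, 9, 6 → 8
28: 25, 24, 16, 10, 13, 9, 6 → 7
25: 24, 16, 10, 13, 9, 6 → 6
24: 16, 10, 13, 9, 6 → 5
16: 10, 13, 9, 6 → 4
10: 9, 6 → 2
13: 9, 6 → 2
9: 6 → 1
6: none → 0
Total inversions: 10 + 9 + 8 + 7 + 6 + 5 + 4 + 2 + 2 + 1 + 0 = 54

54 swaps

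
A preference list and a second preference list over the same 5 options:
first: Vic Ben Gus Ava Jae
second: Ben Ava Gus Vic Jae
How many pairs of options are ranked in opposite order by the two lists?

Assign each item its position (1..5) in the first ordering, then rewrite the second ordering as that position sequence:
positions: Vic→1, Ben→2, Gus→3, Ava→4, Jae→5
second ordering as positions: [2, 4, 3, 1, 5]
Discordant pairs = inversions in this position sequence.
2: 1 → 1
4: 3, 1 → 2
3: 1 → 1
1: 0
5: 0
Total: 1 + 2 + 1 + 0 + 0 = 4

4 pairs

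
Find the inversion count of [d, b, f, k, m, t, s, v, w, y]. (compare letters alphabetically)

2

Count, for each position, how many later elements it exceeds:
d: 1
b: 0
f: 0
k: 0
m: 0
t: 1
s: 0
v: 0
w: 0
y: 0
Sum: 1 + 0 + 0 + 0 + 0 + 1 + 0 + 0 + 0 + 0 = 2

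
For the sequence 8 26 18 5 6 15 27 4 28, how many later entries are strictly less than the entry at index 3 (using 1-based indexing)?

4

The element at index 3 is 18.
Elements after it: 5, 6, 15, 27, 4, 28
Those smaller than 18: 5, 6, 15, 4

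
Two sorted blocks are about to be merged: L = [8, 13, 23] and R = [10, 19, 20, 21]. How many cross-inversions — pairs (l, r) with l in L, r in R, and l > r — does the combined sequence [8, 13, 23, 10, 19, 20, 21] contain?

Take each right-half value and tally the left-half values above it:
r = 10: 13, 23 → 2
r = 19: 23 → 1
r = 20: 23 → 1
r = 21: 23 → 1
Cross-inversions: 2 + 1 + 1 + 1 = 5

There are 5 cross-inversions.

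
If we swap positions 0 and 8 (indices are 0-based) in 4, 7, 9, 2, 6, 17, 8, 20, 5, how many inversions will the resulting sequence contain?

14 inversions

Positions 0 and 8 hold 4 and 5; after swapping, the array is [5, 7, 9, 2, 6, 17, 8, 20, 4].
Sweep left to right; for each value list the smaller values that follow it:
5 → 2, 4 → 2
7 → 2, 6, 4 → 3
9 → 2, 6, 8, 4 → 4
2 → none → 0
6 → 4 → 1
17 → 8, 4 → 2
8 → 4 → 1
20 → 4 → 1
4 → none → 0
Sum: 2 + 3 + 4 + 0 + 1 + 2 + 1 + 1 + 0 = 14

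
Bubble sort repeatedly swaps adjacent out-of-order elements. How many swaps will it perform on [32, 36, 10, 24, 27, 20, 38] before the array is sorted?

10

The minimum number of adjacent swaps to sort an array equals its inversion count, since every such swap removes exactly one inversion.
Count inversions — for each element, later elements that are smaller:
32: 10, 24, 27, 20 → 4
36: 10, 24, 27, 20 → 4
10: none → 0
24: 20 → 1
27: 20 → 1
20: none → 0
38: none → 0
Total inversions: 4 + 4 + 0 + 1 + 1 + 0 + 0 = 10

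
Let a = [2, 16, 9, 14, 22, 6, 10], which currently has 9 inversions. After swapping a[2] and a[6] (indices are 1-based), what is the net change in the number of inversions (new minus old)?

-5

Positions 2 and 6 hold 16 and 6; after swapping, the array is [2, 6, 9, 14, 22, 16, 10].
Element-by-element contributions:
2: 0
6: 0
9: 0
14: 1
22: 2
16: 1
10: 0
Sum: 0 + 0 + 0 + 1 + 2 + 1 + 0 = 4
Change: 4 − 9 = -5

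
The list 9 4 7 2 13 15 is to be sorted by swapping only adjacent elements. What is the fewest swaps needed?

Swaps: 5

Each adjacent swap fixes exactly one inversion, so the minimum swap count equals the number of inversions.
Count inversions — for each element, later elements that are smaller:
9: 4, 7, 2 → 3
4: 2 → 1
7: 2 → 1
2: none → 0
13: none → 0
15: none → 0
Total inversions: 3 + 1 + 1 + 0 + 0 + 0 = 5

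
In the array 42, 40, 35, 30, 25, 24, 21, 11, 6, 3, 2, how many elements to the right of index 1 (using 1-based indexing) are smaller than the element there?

10

The element at index 1 is 42.
Elements after it: 40, 35, 30, 25, 24, 21, 11, 6, 3, 2
Those smaller than 42: 40, 35, 30, 25, 24, 21, 11, 6, 3, 2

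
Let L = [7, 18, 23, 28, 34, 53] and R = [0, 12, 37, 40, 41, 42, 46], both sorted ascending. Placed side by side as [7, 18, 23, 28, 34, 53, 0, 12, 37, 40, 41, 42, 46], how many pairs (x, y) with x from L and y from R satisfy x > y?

For each element r of the right run, count left-run elements greater than r:
r = 0: 7, 18, 23, 28, 34, 53 → 6
r = 12: 18, 23, 28, 34, 53 → 5
r = 37: 53 → 1
r = 40: 53 → 1
r = 41: 53 → 1
r = 42: 53 → 1
r = 46: 53 → 1
Cross-inversions: 6 + 5 + 1 + 1 + 1 + 1 + 1 = 16

16 cross-inversions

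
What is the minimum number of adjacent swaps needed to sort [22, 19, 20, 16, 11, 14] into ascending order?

Each adjacent swap fixes exactly one inversion, so the minimum swap count equals the number of inversions.
Count inversions — for each element, later elements that are smaller:
22: 19, 20, 16, 11, 14 → 5
19: 16, 11, 14 → 3
20: 16, 11, 14 → 3
16: 11, 14 → 2
11: none → 0
14: none → 0
Total inversions: 5 + 3 + 3 + 2 + 0 + 0 = 13

13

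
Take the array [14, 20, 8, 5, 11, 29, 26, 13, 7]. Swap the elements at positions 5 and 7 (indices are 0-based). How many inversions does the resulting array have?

16

Positions 5 and 7 hold 29 and 13; after swapping, the array is [14, 20, 8, 5, 11, 13, 26, 29, 7].
For each element, count later entries that are smaller:
14 → 8, 5, 11, 13, 7 → 5
20 → 8, 5, 11, 13, 7 → 5
8 → 5, 7 → 2
5 → none → 0
11 → 7 → 1
13 → 7 → 1
26 → 7 → 1
29 → 7 → 1
7 → none → 0
Sum: 5 + 5 + 2 + 0 + 1 + 1 + 1 + 1 + 0 = 16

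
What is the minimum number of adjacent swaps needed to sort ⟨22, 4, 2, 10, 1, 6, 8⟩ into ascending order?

Swaps: 12

Each adjacent swap fixes exactly one inversion, so the minimum swap count equals the number of inversions.
Count inversions — for each element, later elements that are smaller:
22: 4, 2, 10, 1, 6, 8 → 6
4: 2, 1 → 2
2: 1 → 1
10: 1, 6, 8 → 3
1: none → 0
6: none → 0
8: none → 0
Total inversions: 6 + 2 + 1 + 3 + 0 + 0 + 0 = 12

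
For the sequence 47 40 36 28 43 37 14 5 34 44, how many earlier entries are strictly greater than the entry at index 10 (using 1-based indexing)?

1 such element

The element at index 10 is 44.
Elements before it: 47, 40, 36, 28, 43, 37, 14, 5, 34
Those larger than 44: 47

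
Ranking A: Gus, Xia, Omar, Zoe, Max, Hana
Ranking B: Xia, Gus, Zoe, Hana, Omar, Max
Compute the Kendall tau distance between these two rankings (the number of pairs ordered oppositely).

Assign each item its position (1..6) in the first ordering, then rewrite the second ordering as that position sequence:
positions: Gus→1, Xia→2, Omar→3, Zoe→4, Max→5, Hana→6
second ordering as positions: [2, 1, 4, 6, 3, 5]
Discordant pairs = inversions in this position sequence.
2: 1 → 1
1: 0
4: 3 → 1
6: 3, 5 → 2
3: 0
5: 0
Total: 1 + 0 + 1 + 2 + 0 + 0 = 4

4 discordant pairs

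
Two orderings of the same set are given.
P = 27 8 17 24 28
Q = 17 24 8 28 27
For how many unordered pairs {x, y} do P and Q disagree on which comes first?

6 disagreeing pairs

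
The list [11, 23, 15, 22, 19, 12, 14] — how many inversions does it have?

Out-of-order index pairs (1-indexed):
(2,3): 23 > 15
(2,4): 23 > 22
(2,5): 23 > 19
(2,6): 23 > 12
(2,7): 23 > 14
(3,6): 15 > 12
(3,7): 15 > 14
(4,5): 22 > 19
(4,6): 22 > 12
(4,7): 22 > 14
(5,6): 19 > 12
(5,7): 19 > 14
That's 12 pairs.

12 inversions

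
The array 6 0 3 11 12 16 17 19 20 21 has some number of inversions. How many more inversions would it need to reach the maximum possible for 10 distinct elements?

Maximum inversions for 10 distinct elements is C(10, 2) = 10·9/2 = 45.
Current inversions — for each element, count later smaller elements:
6: 2
0: 0
3: 0
11: 0
12: 0
16: 0
17: 0
19: 0
20: 0
21: 0
Current total: 2 + 0 + 0 + 0 + 0 + 0 + 0 + 0 + 0 + 0 = 2
Shortfall: 45 − 2 = 43

43 inversions short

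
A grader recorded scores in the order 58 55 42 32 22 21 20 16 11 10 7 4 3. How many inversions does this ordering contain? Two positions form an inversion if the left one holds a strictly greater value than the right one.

78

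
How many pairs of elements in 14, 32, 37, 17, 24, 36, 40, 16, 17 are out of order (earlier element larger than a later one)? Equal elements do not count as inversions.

16

Sweep left to right; for each value list the smaller values that follow it:
14: 0
32: 4
37: 5
17: 1
24: 2
36: 2
40: 2
16: 0
17: 0
Sum: 0 + 4 + 5 + 1 + 2 + 2 + 2 + 0 + 0 = 16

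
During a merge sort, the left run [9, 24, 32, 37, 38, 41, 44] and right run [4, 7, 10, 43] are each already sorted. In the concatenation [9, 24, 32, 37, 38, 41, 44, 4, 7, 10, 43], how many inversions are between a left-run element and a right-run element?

Count, for every r in R, how many entries of L exceed r:
r = 4: 9, 24, 32, 37, 38, 41, 44 → 7
r = 7: 9, 24, 32, 37, 38, 41, 44 → 7
r = 10: 24, 32, 37, 38, 41, 44 → 6
r = 43: 44 → 1
Cross-inversions: 7 + 7 + 6 + 1 = 21

Cross-inversions: 21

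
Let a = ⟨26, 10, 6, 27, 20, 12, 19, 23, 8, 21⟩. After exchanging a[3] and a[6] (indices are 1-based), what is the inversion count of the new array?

Positions 3 and 6 hold 6 and 12; after swapping, the array is [26, 10, 12, 27, 20, 6, 19, 23, 8, 21].
For each element, count later entries that are smaller:
26 → 10, 12, 20, 6, 19, 23, 8, 21 → 8
10 → 6, 8 → 2
12 → 6, 8 → 2
27 → 20, 6, 19, 23, 8, 21 → 6
20 → 6, 19, 8 → 3
6 → none → 0
19 → 8 → 1
23 → 8, 21 → 2
8 → none → 0
21 → none → 0
Sum: 8 + 2 + 2 + 6 + 3 + 0 + 1 + 2 + 0 + 0 = 24

24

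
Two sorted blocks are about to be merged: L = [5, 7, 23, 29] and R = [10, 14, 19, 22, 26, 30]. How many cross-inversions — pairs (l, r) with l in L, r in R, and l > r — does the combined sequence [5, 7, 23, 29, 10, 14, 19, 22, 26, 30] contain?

Count, for every r in R, how many entries of L exceed r:
r = 10: 23, 29 → 2
r = 14: 23, 29 → 2
r = 19: 23, 29 → 2
r = 22: 23, 29 → 2
r = 26: 29 → 1
r = 30: none → 0
Cross-inversions: 2 + 2 + 2 + 2 + 1 + 0 = 9

9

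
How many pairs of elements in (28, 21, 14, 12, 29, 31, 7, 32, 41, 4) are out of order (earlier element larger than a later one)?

Element-by-element contributions:
28 → 21, 14, 12, 7, 4 → 5
21 → 14, 12, 7, 4 → 4
14 → 12, 7, 4 → 3
12 → 7, 4 → 2
29 → 7, 4 → 2
31 → 7, 4 → 2
7 → 4 → 1
32 → 4 → 1
41 → 4 → 1
4 → none → 0
Sum: 5 + 4 + 3 + 2 + 2 + 2 + 1 + 1 + 1 + 0 = 21

21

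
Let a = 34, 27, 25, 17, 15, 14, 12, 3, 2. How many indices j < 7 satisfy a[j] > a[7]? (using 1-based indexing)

6

The element at index 7 is 12.
Elements before it: 34, 27, 25, 17, 15, 14
Those larger than 12: 34, 27, 25, 17, 15, 14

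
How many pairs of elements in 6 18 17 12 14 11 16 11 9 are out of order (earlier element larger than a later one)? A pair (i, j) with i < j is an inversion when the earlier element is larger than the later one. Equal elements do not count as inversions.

23

Count, for each position, how many later elements it exceeds:
6 → none → 0
18 → 17, 12, 14, 11, 16, 11, 9 → 7
17 → 12, 14, 11, 16, 11, 9 → 6
12 → 11, 11, 9 → 3
14 → 11, 11, 9 → 3
11 → 9 → 1
16 → 11, 9 → 2
11 → 9 → 1
9 → none → 0
Sum: 0 + 7 + 6 + 3 + 3 + 1 + 2 + 1 + 0 = 23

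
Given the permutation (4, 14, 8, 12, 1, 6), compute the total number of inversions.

Element-by-element contributions:
4 → 1 → 1
14 → 8, 12, 1, 6 → 4
8 → 1, 6 → 2
12 → 1, 6 → 2
1 → none → 0
6 → none → 0
Sum: 1 + 4 + 2 + 2 + 0 + 0 = 9

9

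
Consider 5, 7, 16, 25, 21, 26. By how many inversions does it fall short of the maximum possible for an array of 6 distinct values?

14 inversions short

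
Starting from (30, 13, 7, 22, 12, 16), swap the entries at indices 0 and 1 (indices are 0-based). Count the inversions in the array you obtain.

Positions 0 and 1 hold 30 and 13; after swapping, the array is [13, 30, 7, 22, 12, 16].
Count, for each position, how many later elements it exceeds:
13: 2
30: 4
7: 0
22: 2
12: 0
16: 0
Sum: 2 + 4 + 0 + 2 + 0 + 0 = 8

8 inversions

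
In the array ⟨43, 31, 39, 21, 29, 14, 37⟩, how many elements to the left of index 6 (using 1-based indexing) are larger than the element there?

5 such elements

The element at index 6 is 14.
Elements before it: 43, 31, 39, 21, 29
Those larger than 14: 43, 31, 39, 21, 29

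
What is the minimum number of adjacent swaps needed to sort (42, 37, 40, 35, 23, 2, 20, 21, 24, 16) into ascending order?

The minimum number of adjacent swaps to sort an array equals its inversion count, since every such swap removes exactly one inversion.
Count inversions — for each element, later elements that are smaller:
42: 37, 40, 35, 23, 2, 20, 21, 24, 16 → 9
37: 35, 23, 2, 20, 21, 24, 16 → 7
40: 35, 23, 2, 20, 21, 24, 16 → 7
35: 23, 2, 20, 21, 24, 16 → 6
23: 2, 20, 21, 16 → 4
2: none → 0
20: 16 → 1
21: 16 → 1
24: 16 → 1
16: none → 0
Total inversions: 9 + 7 + 7 + 6 + 4 + 0 + 1 + 1 + 1 + 0 = 36

36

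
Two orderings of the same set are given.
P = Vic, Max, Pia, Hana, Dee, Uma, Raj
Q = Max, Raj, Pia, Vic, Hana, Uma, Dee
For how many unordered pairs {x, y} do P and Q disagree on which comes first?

8

Assign each item its position (1..7) in the first ordering, then rewrite the second ordering as that position sequence:
positions: Vic→1, Max→2, Pia→3, Hana→4, Dee→5, Uma→6, Raj→7
second ordering as positions: [2, 7, 3, 1, 4, 6, 5]
Discordant pairs = inversions in this position sequence.
2: 1 → 1
7: 3, 1, 4, 6, 5 → 5
3: 1 → 1
1: 0
4: 0
6: 5 → 1
5: 0
Total: 1 + 5 + 1 + 0 + 0 + 1 + 0 = 8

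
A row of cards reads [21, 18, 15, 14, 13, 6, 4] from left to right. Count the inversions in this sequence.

Sweep left to right; for each value list the smaller values that follow it:
21: 6
18: 5
15: 4
14: 3
13: 2
6: 1
4: 0
Sum: 6 + 5 + 4 + 3 + 2 + 1 + 0 = 21

21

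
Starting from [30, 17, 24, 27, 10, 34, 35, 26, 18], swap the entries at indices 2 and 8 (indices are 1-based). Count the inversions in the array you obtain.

There are 20 inversions.

Positions 2 and 8 hold 17 and 26; after swapping, the array is [30, 26, 24, 27, 10, 34, 35, 17, 18].
Sweep left to right; for each value list the smaller values that follow it:
30 → 26, 24, 27, 10, 17, 18 → 6
26 → 24, 10, 17, 18 → 4
24 → 10, 17, 18 → 3
27 → 10, 17, 18 → 3
10 → none → 0
34 → 17, 18 → 2
35 → 17, 18 → 2
17 → none → 0
18 → none → 0
Sum: 6 + 4 + 3 + 3 + 0 + 2 + 2 + 0 + 0 = 20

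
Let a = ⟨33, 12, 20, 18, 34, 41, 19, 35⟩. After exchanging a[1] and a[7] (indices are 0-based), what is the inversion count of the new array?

Inversions: 18

Positions 1 and 7 hold 12 and 35; after swapping, the array is [33, 35, 20, 18, 34, 41, 19, 12].
Element-by-element contributions:
33 → 20, 18, 19, 12 → 4
35 → 20, 18, 34, 19, 12 → 5
20 → 18, 19, 12 → 3
18 → 12 → 1
34 → 19, 12 → 2
41 → 19, 12 → 2
19 → 12 → 1
12 → none → 0
Sum: 4 + 5 + 3 + 1 + 2 + 2 + 1 + 0 = 18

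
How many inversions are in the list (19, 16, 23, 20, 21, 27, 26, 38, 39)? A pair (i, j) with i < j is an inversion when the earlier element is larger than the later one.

4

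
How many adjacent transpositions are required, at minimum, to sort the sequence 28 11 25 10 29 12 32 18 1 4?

28 adjacent swaps

The minimum number of adjacent swaps to sort an array equals its inversion count, since every such swap removes exactly one inversion.
Count inversions — for each element, later elements that are smaller:
28: 11, 25, 10, 12, 18, 1, 4 → 7
11: 10, 1, 4 → 3
25: 10, 12, 18, 1, 4 → 5
10: 1, 4 → 2
29: 12, 18, 1, 4 → 4
12: 1, 4 → 2
32: 18, 1, 4 → 3
18: 1, 4 → 2
1: none → 0
4: none → 0
Total inversions: 7 + 3 + 5 + 2 + 4 + 2 + 3 + 2 + 0 + 0 = 28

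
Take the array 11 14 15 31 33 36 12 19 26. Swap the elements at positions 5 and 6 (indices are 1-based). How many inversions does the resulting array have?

Positions 5 and 6 hold 33 and 36; after swapping, the array is [11, 14, 15, 31, 36, 33, 12, 19, 26].
Count, for each position, how many later elements it exceeds:
11: 0
14: 1
15: 1
31: 3
36: 4
33: 3
12: 0
19: 0
26: 0
Sum: 0 + 1 + 1 + 3 + 4 + 3 + 0 + 0 + 0 = 12

12 inversions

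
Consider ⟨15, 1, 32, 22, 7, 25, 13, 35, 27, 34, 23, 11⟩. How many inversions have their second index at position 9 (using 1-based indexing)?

2

The element at index 9 is 27.
Elements before it: 15, 1, 32, 22, 7, 25, 13, 35
Those larger than 27: 32, 35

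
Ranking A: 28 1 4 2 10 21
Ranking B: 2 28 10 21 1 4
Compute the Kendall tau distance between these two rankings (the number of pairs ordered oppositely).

Assign each item its position (1..6) in the first ordering, then rewrite the second ordering as that position sequence:
positions: 28→1, 1→2, 4→3, 2→4, 10→5, 21→6
second ordering as positions: [4, 1, 5, 6, 2, 3]
Discordant pairs = inversions in this position sequence.
4: 1, 2, 3 → 3
1: 0
5: 2, 3 → 2
6: 2, 3 → 2
2: 0
3: 0
Total: 3 + 0 + 2 + 2 + 0 + 0 = 7

7 discordant pairs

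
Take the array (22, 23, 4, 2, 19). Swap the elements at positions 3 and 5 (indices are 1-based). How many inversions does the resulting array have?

8

Positions 3 and 5 hold 4 and 19; after swapping, the array is [22, 23, 19, 2, 4].
Sweep left to right; for each value list the smaller values that follow it:
22 → 19, 2, 4 → 3
23 → 19, 2, 4 → 3
19 → 2, 4 → 2
2 → none → 0
4 → none → 0
Sum: 3 + 3 + 2 + 0 + 0 = 8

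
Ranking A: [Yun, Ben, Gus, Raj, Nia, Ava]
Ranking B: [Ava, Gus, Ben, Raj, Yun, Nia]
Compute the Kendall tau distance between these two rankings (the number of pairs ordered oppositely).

9 discordant pairs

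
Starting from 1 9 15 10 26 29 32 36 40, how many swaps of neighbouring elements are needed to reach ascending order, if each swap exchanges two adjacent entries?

The minimum number of adjacent swaps to sort an array equals its inversion count, since every such swap removes exactly one inversion.
Count inversions — for each element, later elements that are smaller:
1: none → 0
9: none → 0
15: 10 → 1
10: none → 0
26: none → 0
29: none → 0
32: none → 0
36: none → 0
40: none → 0
Total inversions: 0 + 0 + 1 + 0 + 0 + 0 + 0 + 0 + 0 = 1

1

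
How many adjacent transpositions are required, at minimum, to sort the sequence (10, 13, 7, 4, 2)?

The minimum number of adjacent swaps to sort an array equals its inversion count, since every such swap removes exactly one inversion.
Count inversions — for each element, later elements that are smaller:
10: 7, 4, 2 → 3
13: 7, 4, 2 → 3
7: 4, 2 → 2
4: 2 → 1
2: none → 0
Total inversions: 3 + 3 + 2 + 1 + 0 = 9

9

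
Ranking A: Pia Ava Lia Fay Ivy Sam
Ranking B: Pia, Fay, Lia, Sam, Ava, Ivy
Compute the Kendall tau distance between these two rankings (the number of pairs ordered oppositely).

5

Assign each item its position (1..6) in the first ordering, then rewrite the second ordering as that position sequence:
positions: Pia→1, Ava→2, Lia→3, Fay→4, Ivy→5, Sam→6
second ordering as positions: [1, 4, 3, 6, 2, 5]
Discordant pairs = inversions in this position sequence.
1: 0
4: 3, 2 → 2
3: 2 → 1
6: 2, 5 → 2
2: 0
5: 0
Total: 0 + 2 + 1 + 2 + 0 + 0 = 5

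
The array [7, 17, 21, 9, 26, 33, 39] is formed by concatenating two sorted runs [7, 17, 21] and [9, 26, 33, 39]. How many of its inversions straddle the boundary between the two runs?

2

For each element r of the right run, count left-run elements greater than r:
r = 9: 17, 21 → 2
r = 26: none → 0
r = 33: none → 0
r = 39: none → 0
Cross-inversions: 2 + 0 + 0 + 0 = 2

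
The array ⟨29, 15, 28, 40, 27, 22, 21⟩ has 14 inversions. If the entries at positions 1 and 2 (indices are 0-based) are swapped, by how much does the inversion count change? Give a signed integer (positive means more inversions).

+1

Positions 1 and 2 hold 15 and 28; after swapping, the array is [29, 28, 15, 40, 27, 22, 21].
Count, for each position, how many later elements it exceeds:
29 → 28, 15, 27, 22, 21 → 5
28 → 15, 27, 22, 21 → 4
15 → none → 0
40 → 27, 22, 21 → 3
27 → 22, 21 → 2
22 → 21 → 1
21 → none → 0
Sum: 5 + 4 + 0 + 3 + 2 + 1 + 0 = 15
Change: 15 − 14 = +1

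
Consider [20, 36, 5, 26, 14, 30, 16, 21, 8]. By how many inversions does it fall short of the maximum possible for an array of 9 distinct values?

15 inversions short

Maximum inversions for 9 distinct elements is C(9, 2) = 9·8/2 = 36.
Current inversions — for each element, count later smaller elements:
20: 4
36: 7
5: 0
26: 4
14: 1
30: 3
16: 1
21: 1
8: 0
Current total: 4 + 7 + 0 + 4 + 1 + 3 + 1 + 1 + 0 = 21
Shortfall: 36 − 21 = 15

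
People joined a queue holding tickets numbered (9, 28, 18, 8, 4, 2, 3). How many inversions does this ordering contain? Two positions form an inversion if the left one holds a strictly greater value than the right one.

18

For each element, count later entries that are smaller:
9: 4
28: 5
18: 4
8: 3
4: 2
2: 0
3: 0
Sum: 4 + 5 + 4 + 3 + 2 + 0 + 0 = 18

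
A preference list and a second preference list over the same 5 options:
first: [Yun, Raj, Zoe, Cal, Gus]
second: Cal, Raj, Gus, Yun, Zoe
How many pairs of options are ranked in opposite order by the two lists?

Assign each item its position (1..5) in the first ordering, then rewrite the second ordering as that position sequence:
positions: Yun→1, Raj→2, Zoe→3, Cal→4, Gus→5
second ordering as positions: [4, 2, 5, 1, 3]
Discordant pairs = inversions in this position sequence.
4: 2, 1, 3 → 3
2: 1 → 1
5: 1, 3 → 2
1: 0
3: 0
Total: 3 + 1 + 2 + 0 + 0 = 6

6 pairs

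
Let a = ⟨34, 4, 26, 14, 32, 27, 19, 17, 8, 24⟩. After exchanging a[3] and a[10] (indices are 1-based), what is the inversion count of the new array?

Positions 3 and 10 hold 26 and 24; after swapping, the array is [34, 4, 24, 14, 32, 27, 19, 17, 8, 26].
For each element, count later entries that are smaller:
34: 9
4: 0
24: 4
14: 1
32: 5
27: 4
19: 2
17: 1
8: 0
26: 0
Sum: 9 + 0 + 4 + 1 + 5 + 4 + 2 + 1 + 0 + 0 = 26

Inversions: 26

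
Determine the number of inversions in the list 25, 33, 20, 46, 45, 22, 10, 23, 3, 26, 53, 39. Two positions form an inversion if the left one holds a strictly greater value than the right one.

There are 31 inversions.

For each element, count later entries that are smaller:
25: 5
33: 6
20: 2
46: 7
45: 6
22: 2
10: 1
23: 1
3: 0
26: 0
53: 1
39: 0
Sum: 5 + 6 + 2 + 7 + 6 + 2 + 1 + 1 + 0 + 0 + 1 + 0 = 31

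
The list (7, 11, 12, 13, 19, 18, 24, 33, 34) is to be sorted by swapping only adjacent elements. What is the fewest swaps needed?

The minimum number of adjacent swaps to sort an array equals its inversion count, since every such swap removes exactly one inversion.
Count inversions — for each element, later elements that are smaller:
7: none → 0
11: none → 0
12: none → 0
13: none → 0
19: 18 → 1
18: none → 0
24: none → 0
33: none → 0
34: none → 0
Total inversions: 0 + 0 + 0 + 0 + 1 + 0 + 0 + 0 + 0 = 1

Swaps: 1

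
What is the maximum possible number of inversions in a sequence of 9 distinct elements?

The maximum occurs when the array is in strictly decreasing order: every one of the C(9, 2) pairs is inverted.
C(9, 2) = 9·8/2 = 36

There are 36 inversions.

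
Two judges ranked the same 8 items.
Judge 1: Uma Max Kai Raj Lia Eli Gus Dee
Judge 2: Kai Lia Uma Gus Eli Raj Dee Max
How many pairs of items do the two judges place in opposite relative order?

Assign each item its position (1..8) in the first ordering, then rewrite the second ordering as that position sequence:
positions: Uma→1, Max→2, Kai→3, Raj→4, Lia→5, Eli→6, Gus→7, Dee→8
second ordering as positions: [3, 5, 1, 7, 6, 4, 8, 2]
Discordant pairs = inversions in this position sequence.
3: 1, 2 → 2
5: 1, 4, 2 → 3
1: 0
7: 6, 4, 2 → 3
6: 4, 2 → 2
4: 2 → 1
8: 2 → 1
2: 0
Total: 2 + 3 + 0 + 3 + 2 + 1 + 1 + 0 = 12

12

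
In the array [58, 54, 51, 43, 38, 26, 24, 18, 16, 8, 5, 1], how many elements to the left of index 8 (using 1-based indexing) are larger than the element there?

The element at index 8 is 18.
Elements before it: 58, 54, 51, 43, 38, 26, 24
Those larger than 18: 58, 54, 51, 43, 38, 26, 24

7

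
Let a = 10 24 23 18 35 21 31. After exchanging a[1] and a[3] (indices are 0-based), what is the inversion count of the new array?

4 inversions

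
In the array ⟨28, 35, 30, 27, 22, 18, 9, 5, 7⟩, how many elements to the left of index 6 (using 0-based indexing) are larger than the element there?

The element at index 6 is 9.
Elements before it: 28, 35, 30, 27, 22, 18
Those larger than 9: 28, 35, 30, 27, 22, 18

6 such elements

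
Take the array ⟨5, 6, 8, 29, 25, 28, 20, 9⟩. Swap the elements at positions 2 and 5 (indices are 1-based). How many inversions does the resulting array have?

Positions 2 and 5 hold 6 and 25; after swapping, the array is [5, 25, 8, 29, 6, 28, 20, 9].
Count, for each position, how many later elements it exceeds:
5 → none → 0
25 → 8, 6, 20, 9 → 4
8 → 6 → 1
29 → 6, 28, 20, 9 → 4
6 → none → 0
28 → 20, 9 → 2
20 → 9 → 1
9 → none → 0
Sum: 0 + 4 + 1 + 4 + 0 + 2 + 1 + 0 = 12

12 inversions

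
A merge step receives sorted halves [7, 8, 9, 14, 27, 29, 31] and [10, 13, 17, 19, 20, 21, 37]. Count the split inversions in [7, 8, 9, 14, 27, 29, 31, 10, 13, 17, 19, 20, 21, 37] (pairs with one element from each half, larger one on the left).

20 split inversions

For each element r of the right run, count left-run elements greater than r:
r = 10: 14, 27, 29, 31 → 4
r = 13: 14, 27, 29, 31 → 4
r = 17: 27, 29, 31 → 3
r = 19: 27, 29, 31 → 3
r = 20: 27, 29, 31 → 3
r = 21: 27, 29, 31 → 3
r = 37: none → 0
Cross-inversions: 4 + 4 + 3 + 3 + 3 + 3 + 0 = 20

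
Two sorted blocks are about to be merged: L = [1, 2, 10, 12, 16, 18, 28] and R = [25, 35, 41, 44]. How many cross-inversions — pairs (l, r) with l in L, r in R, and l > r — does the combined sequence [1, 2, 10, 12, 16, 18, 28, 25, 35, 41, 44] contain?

For each element r of the right run, count left-run elements greater than r:
r = 25: 28 → 1
r = 35: none → 0
r = 41: none → 0
r = 44: none → 0
Cross-inversions: 1 + 0 + 0 + 0 = 1

There is 1 cross-inversion.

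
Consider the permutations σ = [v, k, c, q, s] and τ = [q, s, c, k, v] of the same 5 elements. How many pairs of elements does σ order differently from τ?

Assign each item its position (1..5) in the first ordering, then rewrite the second ordering as that position sequence:
positions: v→1, k→2, c→3, q→4, s→5
second ordering as positions: [4, 5, 3, 2, 1]
Discordant pairs = inversions in this position sequence.
4: 3, 2, 1 → 3
5: 3, 2, 1 → 3
3: 2, 1 → 2
2: 1 → 1
1: 0
Total: 3 + 3 + 2 + 1 + 0 = 9

There are 9 discordant pairs.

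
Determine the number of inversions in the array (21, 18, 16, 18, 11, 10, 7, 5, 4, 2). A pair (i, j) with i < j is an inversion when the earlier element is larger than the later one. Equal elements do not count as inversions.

For each element, count later entries that are smaller:
21: 9
18: 7
16: 6
18: 6
11: 5
10: 4
7: 3
5: 2
4: 1
2: 0
Sum: 9 + 7 + 6 + 6 + 5 + 4 + 3 + 2 + 1 + 0 = 43

43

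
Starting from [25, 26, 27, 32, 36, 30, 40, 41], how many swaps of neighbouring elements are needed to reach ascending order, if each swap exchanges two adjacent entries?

Swaps: 2

Minimum adjacent swaps = number of inversions (each swap of adjacent out-of-order elements removes one inversion and no swap can remove more).
Count inversions — for each element, later elements that are smaller:
25: none → 0
26: none → 0
27: none → 0
32: 30 → 1
36: 30 → 1
30: none → 0
40: none → 0
41: none → 0
Total inversions: 0 + 0 + 0 + 1 + 1 + 0 + 0 + 0 = 2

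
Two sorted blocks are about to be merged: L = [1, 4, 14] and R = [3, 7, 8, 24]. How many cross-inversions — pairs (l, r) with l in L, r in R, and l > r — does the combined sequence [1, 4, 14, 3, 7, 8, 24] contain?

Split inversions: 4

Count, for every r in R, how many entries of L exceed r:
r = 3: 4, 14 → 2
r = 7: 14 → 1
r = 8: 14 → 1
r = 24: none → 0
Cross-inversions: 2 + 1 + 1 + 0 = 4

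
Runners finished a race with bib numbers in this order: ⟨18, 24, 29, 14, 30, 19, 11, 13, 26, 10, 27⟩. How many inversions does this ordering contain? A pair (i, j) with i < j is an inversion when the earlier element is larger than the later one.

31

Element-by-element contributions:
18: 4
24: 5
29: 7
14: 3
30: 6
19: 3
11: 1
13: 1
26: 1
10: 0
27: 0
Sum: 4 + 5 + 7 + 3 + 6 + 3 + 1 + 1 + 1 + 0 + 0 = 31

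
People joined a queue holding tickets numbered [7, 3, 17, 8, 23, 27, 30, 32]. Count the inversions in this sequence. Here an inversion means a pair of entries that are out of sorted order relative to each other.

For each element, count later entries that are smaller:
7: 1
3: 0
17: 1
8: 0
23: 0
27: 0
30: 0
32: 0
Sum: 1 + 0 + 1 + 0 + 0 + 0 + 0 + 0 = 2

2 out-of-order pairs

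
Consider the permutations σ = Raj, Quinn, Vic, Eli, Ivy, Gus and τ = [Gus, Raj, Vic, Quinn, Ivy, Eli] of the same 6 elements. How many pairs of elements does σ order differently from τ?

Assign each item its position (1..6) in the first ordering, then rewrite the second ordering as that position sequence:
positions: Raj→1, Quinn→2, Vic→3, Eli→4, Ivy→5, Gus→6
second ordering as positions: [6, 1, 3, 2, 5, 4]
Discordant pairs = inversions in this position sequence.
6: 1, 3, 2, 5, 4 → 5
1: 0
3: 2 → 1
2: 0
5: 4 → 1
4: 0
Total: 5 + 0 + 1 + 0 + 1 + 0 = 7

7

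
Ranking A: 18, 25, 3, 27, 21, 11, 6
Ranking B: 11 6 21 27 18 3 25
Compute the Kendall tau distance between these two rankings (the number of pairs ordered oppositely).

18 discordant pairs

Assign each item its position (1..7) in the first ordering, then rewrite the second ordering as that position sequence:
positions: 18→1, 25→2, 3→3, 27→4, 21→5, 11→6, 6→7
second ordering as positions: [6, 7, 5, 4, 1, 3, 2]
Discordant pairs = inversions in this position sequence.
6: 5, 4, 1, 3, 2 → 5
7: 5, 4, 1, 3, 2 → 5
5: 4, 1, 3, 2 → 4
4: 1, 3, 2 → 3
1: 0
3: 2 → 1
2: 0
Total: 5 + 5 + 4 + 3 + 0 + 1 + 0 = 18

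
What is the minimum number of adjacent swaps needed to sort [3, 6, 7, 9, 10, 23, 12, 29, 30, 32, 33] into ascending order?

Adjacent swaps: 1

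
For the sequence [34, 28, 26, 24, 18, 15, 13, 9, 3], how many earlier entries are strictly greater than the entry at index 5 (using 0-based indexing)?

5 such elements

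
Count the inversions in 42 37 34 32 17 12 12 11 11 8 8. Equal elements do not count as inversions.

Sweep left to right; for each value list the smaller values that follow it:
42 → 37, 34, 32, 17, 12, 12, 11, 11, 8, 8 → 10
37 → 34, 32, 17, 12, 12, 11, 11, 8, 8 → 9
34 → 32, 17, 12, 12, 11, 11, 8, 8 → 8
32 → 17, 12, 12, 11, 11, 8, 8 → 7
17 → 12, 12, 11, 11, 8, 8 → 6
12 → 11, 11, 8, 8 → 4
12 → 11, 11, 8, 8 → 4
11 → 8, 8 → 2
11 → 8, 8 → 2
8 → none → 0
8 → none → 0
Sum: 10 + 9 + 8 + 7 + 6 + 4 + 4 + 2 + 2 + 0 + 0 = 52

52 out-of-order pairs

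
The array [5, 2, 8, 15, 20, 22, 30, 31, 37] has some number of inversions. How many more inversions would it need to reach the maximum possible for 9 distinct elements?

Maximum inversions for 9 distinct elements is C(9, 2) = 9·8/2 = 36.
Current inversions — for each element, count later smaller elements:
5: 1
2: 0
8: 0
15: 0
20: 0
22: 0
30: 0
31: 0
37: 0
Current total: 1 + 0 + 0 + 0 + 0 + 0 + 0 + 0 + 0 = 1
Shortfall: 36 − 1 = 35

35 inversions short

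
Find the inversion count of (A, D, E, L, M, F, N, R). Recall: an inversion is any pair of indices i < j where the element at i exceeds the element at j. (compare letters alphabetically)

2

Sweep left to right; for each value list the smaller values that follow it:
A → none → 0
D → none → 0
E → none → 0
L → F → 1
M → F → 1
F → none → 0
N → none → 0
R → none → 0
Sum: 0 + 0 + 0 + 1 + 1 + 0 + 0 + 0 = 2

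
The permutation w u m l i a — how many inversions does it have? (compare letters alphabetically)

15 out-of-order pairs

Count, for each position, how many later elements it exceeds:
w → u, m, l, i, a → 5
u → m, l, i, a → 4
m → l, i, a → 3
l → i, a → 2
i → a → 1
a → none → 0
Sum: 5 + 4 + 3 + 2 + 1 + 0 = 15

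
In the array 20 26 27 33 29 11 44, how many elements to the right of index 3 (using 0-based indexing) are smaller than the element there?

2

The element at index 3 is 33.
Elements after it: 29, 11, 44
Those smaller than 33: 29, 11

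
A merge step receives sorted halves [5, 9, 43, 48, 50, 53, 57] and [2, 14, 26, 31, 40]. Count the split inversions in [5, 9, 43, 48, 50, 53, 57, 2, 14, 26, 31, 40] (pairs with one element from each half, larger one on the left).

27

Count, for every r in R, how many entries of L exceed r:
r = 2: 5, 9, 43, 48, 50, 53, 57 → 7
r = 14: 43, 48, 50, 53, 57 → 5
r = 26: 43, 48, 50, 53, 57 → 5
r = 31: 43, 48, 50, 53, 57 → 5
r = 40: 43, 48, 50, 53, 57 → 5
Cross-inversions: 7 + 5 + 5 + 5 + 5 = 27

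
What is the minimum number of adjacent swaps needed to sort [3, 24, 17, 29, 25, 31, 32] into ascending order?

2 swaps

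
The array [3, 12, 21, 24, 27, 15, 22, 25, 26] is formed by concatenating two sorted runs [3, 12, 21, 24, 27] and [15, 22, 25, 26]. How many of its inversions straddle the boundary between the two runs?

For each element r of the right run, count left-run elements greater than r:
r = 15: 21, 24, 27 → 3
r = 22: 24, 27 → 2
r = 25: 27 → 1
r = 26: 27 → 1
Cross-inversions: 3 + 2 + 1 + 1 = 7

7 cross-inversions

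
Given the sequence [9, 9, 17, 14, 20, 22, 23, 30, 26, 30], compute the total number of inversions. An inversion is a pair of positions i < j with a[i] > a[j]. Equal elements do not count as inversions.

For each element, count later entries that are smaller:
9: 0
9: 0
17: 1
14: 0
20: 0
22: 0
23: 0
30: 1
26: 0
30: 0
Sum: 0 + 0 + 1 + 0 + 0 + 0 + 0 + 1 + 0 + 0 = 2

2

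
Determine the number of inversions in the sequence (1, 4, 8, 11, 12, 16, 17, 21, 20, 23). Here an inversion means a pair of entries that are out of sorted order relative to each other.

1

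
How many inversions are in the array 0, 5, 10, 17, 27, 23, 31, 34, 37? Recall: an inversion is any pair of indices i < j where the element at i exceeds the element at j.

1

For each element, count later entries that are smaller:
0 → none → 0
5 → none → 0
10 → none → 0
17 → none → 0
27 → 23 → 1
23 → none → 0
31 → none → 0
34 → none → 0
37 → none → 0
Sum: 0 + 0 + 0 + 0 + 1 + 0 + 0 + 0 + 0 = 1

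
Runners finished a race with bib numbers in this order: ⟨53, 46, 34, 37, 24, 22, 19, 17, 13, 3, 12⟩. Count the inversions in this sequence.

For each element, count later entries that are smaller:
53 → 46, 34, 37, 24, 22, 19, 17, 13, 3, 12 → 10
46 → 34, 37, 24, 22, 19, 17, 13, 3, 12 → 9
34 → 24, 22, 19, 17, 13, 3, 12 → 7
37 → 24, 22, 19, 17, 13, 3, 12 → 7
24 → 22, 19, 17, 13, 3, 12 → 6
22 → 19, 17, 13, 3, 12 → 5
19 → 17, 13, 3, 12 → 4
17 → 13, 3, 12 → 3
13 → 3, 12 → 2
3 → none → 0
12 → none → 0
Sum: 10 + 9 + 7 + 7 + 6 + 5 + 4 + 3 + 2 + 0 + 0 = 53

There are 53 inversions.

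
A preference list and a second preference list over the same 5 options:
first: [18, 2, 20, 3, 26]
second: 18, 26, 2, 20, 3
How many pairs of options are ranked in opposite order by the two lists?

Assign each item its position (1..5) in the first ordering, then rewrite the second ordering as that position sequence:
positions: 18→1, 2→2, 20→3, 3→4, 26→5
second ordering as positions: [1, 5, 2, 3, 4]
Discordant pairs = inversions in this position sequence.
1: 0
5: 2, 3, 4 → 3
2: 0
3: 0
4: 0
Total: 0 + 3 + 0 + 0 + 0 = 3

3 pairs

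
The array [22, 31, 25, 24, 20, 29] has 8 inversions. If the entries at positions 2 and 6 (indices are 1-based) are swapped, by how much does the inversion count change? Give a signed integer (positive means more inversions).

-1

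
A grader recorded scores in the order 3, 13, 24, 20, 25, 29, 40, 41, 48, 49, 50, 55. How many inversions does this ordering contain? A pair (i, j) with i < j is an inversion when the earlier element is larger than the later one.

1

Element-by-element contributions:
3: 0
13: 0
24: 1
20: 0
25: 0
29: 0
40: 0
41: 0
48: 0
49: 0
50: 0
55: 0
Sum: 0 + 0 + 1 + 0 + 0 + 0 + 0 + 0 + 0 + 0 + 0 + 0 = 1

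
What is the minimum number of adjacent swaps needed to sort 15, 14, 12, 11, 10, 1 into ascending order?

Adjacent swaps: 15

Minimum adjacent swaps = number of inversions (each swap of adjacent out-of-order elements removes one inversion and no swap can remove more).
Count inversions — for each element, later elements that are smaller:
15: 14, 12, 11, 10, 1 → 5
14: 12, 11, 10, 1 → 4
12: 11, 10, 1 → 3
11: 10, 1 → 2
10: 1 → 1
1: none → 0
Total inversions: 5 + 4 + 3 + 2 + 1 + 0 = 15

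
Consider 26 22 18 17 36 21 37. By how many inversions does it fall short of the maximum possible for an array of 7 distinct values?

Maximum inversions for 7 distinct elements is C(7, 2) = 7·6/2 = 21.
Current inversions — for each element, count later smaller elements:
26: 4
22: 3
18: 1
17: 0
36: 1
21: 0
37: 0
Current total: 4 + 3 + 1 + 0 + 1 + 0 + 0 = 9
Shortfall: 21 − 9 = 12

12 inversions short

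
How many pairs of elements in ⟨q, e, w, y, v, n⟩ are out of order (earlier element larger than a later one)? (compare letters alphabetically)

Out-of-order index pairs (1-indexed):
(1,2): q > e
(1,6): q > n
(3,5): w > v
(3,6): w > n
(4,5): y > v
(4,6): y > n
(5,6): v > n
That's 7 pairs.

7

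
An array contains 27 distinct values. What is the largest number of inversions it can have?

A reversed (strictly descending) arrangement makes every pair an inversion, giving C(27, 2) inversions.
C(27, 2) = 27·26/2 = 351

351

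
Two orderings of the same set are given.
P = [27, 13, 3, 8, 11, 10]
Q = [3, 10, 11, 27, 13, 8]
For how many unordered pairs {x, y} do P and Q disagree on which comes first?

9

Assign each item its position (1..6) in the first ordering, then rewrite the second ordering as that position sequence:
positions: 27→1, 13→2, 3→3, 8→4, 11→5, 10→6
second ordering as positions: [3, 6, 5, 1, 2, 4]
Discordant pairs = inversions in this position sequence.
3: 1, 2 → 2
6: 5, 1, 2, 4 → 4
5: 1, 2, 4 → 3
1: 0
2: 0
4: 0
Total: 2 + 4 + 3 + 0 + 0 + 0 = 9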